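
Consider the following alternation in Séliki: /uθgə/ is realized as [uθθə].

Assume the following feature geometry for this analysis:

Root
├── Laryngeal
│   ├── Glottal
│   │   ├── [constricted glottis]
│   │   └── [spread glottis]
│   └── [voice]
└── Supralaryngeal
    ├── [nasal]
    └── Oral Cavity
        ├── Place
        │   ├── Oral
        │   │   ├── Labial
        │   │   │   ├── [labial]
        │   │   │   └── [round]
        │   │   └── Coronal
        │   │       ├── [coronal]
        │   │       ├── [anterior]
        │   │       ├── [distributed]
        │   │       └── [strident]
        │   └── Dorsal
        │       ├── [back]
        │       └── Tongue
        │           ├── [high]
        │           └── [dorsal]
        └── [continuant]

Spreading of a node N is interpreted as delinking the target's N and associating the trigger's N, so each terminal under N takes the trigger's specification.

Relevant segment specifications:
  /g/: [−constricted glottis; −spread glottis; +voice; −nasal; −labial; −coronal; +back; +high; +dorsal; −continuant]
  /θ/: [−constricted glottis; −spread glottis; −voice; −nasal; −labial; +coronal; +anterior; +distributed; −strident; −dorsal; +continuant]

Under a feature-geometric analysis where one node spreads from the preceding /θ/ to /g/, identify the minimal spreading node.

The alternation /g/ → [θ] changes [voice], [continuant], [coronal], [anterior], [distributed], [strident], [dorsal], [high], [back] and nothing else.
In this geometry the lowest node dominating all of them is Root: every daughter of Root dominates only a proper subset, so no lower node suffices.
If Root spreads, every terminal under it takes /θ/'s value, producing [θ] as observed.

Root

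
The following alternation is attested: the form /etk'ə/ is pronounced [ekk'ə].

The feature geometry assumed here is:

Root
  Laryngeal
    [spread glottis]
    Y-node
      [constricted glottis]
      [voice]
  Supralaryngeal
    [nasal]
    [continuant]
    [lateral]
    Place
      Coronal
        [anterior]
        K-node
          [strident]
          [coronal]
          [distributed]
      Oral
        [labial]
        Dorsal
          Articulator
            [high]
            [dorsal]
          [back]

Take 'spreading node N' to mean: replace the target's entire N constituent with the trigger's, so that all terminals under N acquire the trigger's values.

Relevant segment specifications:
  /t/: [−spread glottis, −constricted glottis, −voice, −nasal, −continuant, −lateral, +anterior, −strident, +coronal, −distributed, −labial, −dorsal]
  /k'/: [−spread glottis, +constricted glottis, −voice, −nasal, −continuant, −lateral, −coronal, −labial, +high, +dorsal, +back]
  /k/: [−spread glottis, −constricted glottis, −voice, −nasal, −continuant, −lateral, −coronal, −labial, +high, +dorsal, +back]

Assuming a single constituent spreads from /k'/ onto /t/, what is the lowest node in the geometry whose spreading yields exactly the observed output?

Place

Feature comparison: [coronal], [anterior], [distributed], [strident], [dorsal], [high], [back] differ between /t/ and [k]; the remaining terminals match.
Tracing each changed feature up the tree, the paths first meet at Place; any lower node misses at least one of them.
Spreading Place from /k'/ overwrites each of those terminals with /k'/'s values, yielding exactly [k].
[constricted glottis], a feature on which the two segments disagree outside Place, is unchanged — nothing dominating it spread, and Place is the minimal sufficient constituent.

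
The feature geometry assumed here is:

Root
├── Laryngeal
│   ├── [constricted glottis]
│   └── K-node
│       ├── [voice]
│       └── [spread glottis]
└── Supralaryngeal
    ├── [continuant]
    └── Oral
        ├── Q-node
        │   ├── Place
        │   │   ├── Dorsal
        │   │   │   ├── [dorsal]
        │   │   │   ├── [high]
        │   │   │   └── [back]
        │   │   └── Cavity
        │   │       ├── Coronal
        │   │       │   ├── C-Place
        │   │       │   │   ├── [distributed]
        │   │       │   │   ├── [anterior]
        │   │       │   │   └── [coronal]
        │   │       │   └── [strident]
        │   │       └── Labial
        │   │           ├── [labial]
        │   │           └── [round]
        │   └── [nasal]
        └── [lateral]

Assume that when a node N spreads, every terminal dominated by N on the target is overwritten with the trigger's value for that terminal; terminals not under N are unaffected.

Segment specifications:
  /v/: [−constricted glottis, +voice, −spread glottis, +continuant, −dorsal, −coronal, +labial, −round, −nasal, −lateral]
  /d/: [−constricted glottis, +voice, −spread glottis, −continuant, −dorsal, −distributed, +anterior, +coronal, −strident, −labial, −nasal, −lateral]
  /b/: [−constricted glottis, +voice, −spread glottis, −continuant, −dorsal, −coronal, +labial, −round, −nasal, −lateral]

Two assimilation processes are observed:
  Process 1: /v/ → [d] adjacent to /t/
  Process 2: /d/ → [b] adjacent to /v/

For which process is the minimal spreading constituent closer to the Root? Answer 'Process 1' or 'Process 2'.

Process 1 alters [continuant], [labial], [round], [coronal], [anterior], [distributed], [strident]; the lowest common ancestor is Supralaryngeal (depth 1 from Root).
Process 2 alters [labial], [round], [coronal], [anterior], [distributed], [strident]; the lowest common ancestor is Cavity (depth 5 from Root).
Depth 1 < depth 5; Process 1 involves the structurally higher constituent Supralaryngeal.

Process 1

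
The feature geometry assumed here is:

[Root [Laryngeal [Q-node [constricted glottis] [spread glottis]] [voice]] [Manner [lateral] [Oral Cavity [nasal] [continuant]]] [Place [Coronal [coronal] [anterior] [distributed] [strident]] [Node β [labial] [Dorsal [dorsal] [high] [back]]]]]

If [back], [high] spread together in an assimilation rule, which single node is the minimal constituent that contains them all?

Dorsal

[back]: Root / Place / Node β / Dorsal / [back].
[high]: Root / Place / Node β / Dorsal / [high].
These paths first converge at Dorsal; no daughter of Dorsal dominates all 2 features, so Dorsal is the minimal constituent.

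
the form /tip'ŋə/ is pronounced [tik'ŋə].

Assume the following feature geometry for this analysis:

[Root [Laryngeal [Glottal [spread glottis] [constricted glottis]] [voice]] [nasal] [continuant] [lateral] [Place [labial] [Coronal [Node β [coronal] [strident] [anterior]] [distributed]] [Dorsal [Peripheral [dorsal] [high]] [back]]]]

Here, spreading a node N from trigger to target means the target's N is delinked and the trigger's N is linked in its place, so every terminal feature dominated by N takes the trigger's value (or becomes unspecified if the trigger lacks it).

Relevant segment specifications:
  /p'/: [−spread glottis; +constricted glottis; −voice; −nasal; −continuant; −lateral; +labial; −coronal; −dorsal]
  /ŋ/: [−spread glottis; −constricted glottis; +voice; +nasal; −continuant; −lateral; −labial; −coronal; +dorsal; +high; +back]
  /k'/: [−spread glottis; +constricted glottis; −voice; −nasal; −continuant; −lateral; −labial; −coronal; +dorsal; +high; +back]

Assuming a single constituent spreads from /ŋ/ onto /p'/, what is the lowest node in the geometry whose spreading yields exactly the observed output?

/p'/ and [k'] differ in [labial], [dorsal], [high], [back]; every other specified feature is identical.
In this geometry the lowest node dominating all of them is Place: every daughter of Place dominates only a proper subset, so no lower node suffices.
Delinking /p'/'s Place and associating /ŋ/'s Place gives precisely the feature bundle of [k'].
[voice], [nasal] — on which /ŋ/ differs from /p'/ — are unchanged, so Root cannot have spread; the constituent is no larger than Place.

Place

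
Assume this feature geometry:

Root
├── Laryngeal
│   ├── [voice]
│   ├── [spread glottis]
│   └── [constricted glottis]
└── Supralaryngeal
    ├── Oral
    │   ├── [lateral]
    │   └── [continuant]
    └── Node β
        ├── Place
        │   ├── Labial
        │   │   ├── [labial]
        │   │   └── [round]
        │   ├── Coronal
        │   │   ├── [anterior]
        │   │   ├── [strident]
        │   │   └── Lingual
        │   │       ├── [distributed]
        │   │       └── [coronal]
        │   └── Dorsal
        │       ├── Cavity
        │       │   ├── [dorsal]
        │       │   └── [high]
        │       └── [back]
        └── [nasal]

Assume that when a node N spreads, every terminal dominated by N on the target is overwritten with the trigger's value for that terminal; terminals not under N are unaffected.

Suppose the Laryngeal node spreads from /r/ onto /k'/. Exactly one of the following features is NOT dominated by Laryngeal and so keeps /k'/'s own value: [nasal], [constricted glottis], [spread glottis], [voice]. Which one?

The terminals dominated by Laryngeal are [voice], [spread glottis], [constricted glottis].
[voice], [spread glottis], [constricted glottis] all lie under Laryngeal, so they are overwritten when Laryngeal spreads.
[nasal] attaches under Node β, not under Laryngeal, so /k'/ retains its own value for [nasal].

[nasal]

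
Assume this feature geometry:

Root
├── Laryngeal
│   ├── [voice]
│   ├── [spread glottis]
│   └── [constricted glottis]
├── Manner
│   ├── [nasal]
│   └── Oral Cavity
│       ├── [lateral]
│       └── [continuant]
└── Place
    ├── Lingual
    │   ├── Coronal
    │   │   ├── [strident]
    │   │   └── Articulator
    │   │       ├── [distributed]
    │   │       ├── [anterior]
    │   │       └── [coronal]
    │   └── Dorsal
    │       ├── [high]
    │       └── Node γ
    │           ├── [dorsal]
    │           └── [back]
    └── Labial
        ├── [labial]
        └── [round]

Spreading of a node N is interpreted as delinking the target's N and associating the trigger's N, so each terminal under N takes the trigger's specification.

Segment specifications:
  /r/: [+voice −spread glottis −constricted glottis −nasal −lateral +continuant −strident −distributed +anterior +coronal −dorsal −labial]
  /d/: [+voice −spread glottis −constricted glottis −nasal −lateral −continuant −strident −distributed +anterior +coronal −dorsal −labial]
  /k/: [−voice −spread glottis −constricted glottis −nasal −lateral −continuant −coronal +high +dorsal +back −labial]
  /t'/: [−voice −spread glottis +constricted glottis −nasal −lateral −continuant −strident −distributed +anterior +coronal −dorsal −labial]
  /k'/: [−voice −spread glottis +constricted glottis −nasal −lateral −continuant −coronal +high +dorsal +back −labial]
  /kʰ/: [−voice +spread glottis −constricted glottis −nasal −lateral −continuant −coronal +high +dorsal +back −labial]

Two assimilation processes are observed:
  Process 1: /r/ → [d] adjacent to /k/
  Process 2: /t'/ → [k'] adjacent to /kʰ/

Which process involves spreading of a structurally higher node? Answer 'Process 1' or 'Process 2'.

Process 1 alters [continuant]; the lowest dominating node is [continuant] (depth 3 from Root).
Process 2: the features that change are [coronal], [anterior], [distributed], [strident], [dorsal], [high], [back]; the minimal node is Lingual (depth 2).
Depth 2 < depth 3; Process 2 involves the structurally higher constituent Lingual.

Process 2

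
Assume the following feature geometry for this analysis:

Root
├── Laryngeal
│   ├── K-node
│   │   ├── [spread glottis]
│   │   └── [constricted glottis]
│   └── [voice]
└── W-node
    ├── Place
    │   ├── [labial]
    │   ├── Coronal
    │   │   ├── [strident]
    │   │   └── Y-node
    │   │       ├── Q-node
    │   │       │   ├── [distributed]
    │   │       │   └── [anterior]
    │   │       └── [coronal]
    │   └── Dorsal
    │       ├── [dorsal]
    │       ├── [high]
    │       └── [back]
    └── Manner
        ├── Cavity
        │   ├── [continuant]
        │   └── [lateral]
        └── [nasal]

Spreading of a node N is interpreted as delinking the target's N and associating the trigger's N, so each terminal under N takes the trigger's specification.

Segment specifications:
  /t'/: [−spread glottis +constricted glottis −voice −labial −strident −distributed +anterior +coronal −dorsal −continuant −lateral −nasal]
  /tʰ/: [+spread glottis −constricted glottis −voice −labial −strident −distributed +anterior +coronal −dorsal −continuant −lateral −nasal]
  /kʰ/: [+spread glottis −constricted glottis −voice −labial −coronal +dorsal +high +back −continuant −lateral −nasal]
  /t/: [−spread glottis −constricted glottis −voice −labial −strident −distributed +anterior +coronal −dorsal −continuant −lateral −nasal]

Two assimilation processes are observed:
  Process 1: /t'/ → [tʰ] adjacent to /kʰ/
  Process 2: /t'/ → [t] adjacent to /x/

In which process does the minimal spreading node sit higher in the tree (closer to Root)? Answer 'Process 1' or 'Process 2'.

Process 1

Process 1: the features that change are [spread glottis], [constricted glottis]; the minimal node is K-node (depth 2).
Process 2: the feature that changes is [constricted glottis]; the minimal node is [constricted glottis] (depth 3).
K-node (depth 2) sits above [constricted glottis] (depth 3), making Process 1 the one with the higher spreading node.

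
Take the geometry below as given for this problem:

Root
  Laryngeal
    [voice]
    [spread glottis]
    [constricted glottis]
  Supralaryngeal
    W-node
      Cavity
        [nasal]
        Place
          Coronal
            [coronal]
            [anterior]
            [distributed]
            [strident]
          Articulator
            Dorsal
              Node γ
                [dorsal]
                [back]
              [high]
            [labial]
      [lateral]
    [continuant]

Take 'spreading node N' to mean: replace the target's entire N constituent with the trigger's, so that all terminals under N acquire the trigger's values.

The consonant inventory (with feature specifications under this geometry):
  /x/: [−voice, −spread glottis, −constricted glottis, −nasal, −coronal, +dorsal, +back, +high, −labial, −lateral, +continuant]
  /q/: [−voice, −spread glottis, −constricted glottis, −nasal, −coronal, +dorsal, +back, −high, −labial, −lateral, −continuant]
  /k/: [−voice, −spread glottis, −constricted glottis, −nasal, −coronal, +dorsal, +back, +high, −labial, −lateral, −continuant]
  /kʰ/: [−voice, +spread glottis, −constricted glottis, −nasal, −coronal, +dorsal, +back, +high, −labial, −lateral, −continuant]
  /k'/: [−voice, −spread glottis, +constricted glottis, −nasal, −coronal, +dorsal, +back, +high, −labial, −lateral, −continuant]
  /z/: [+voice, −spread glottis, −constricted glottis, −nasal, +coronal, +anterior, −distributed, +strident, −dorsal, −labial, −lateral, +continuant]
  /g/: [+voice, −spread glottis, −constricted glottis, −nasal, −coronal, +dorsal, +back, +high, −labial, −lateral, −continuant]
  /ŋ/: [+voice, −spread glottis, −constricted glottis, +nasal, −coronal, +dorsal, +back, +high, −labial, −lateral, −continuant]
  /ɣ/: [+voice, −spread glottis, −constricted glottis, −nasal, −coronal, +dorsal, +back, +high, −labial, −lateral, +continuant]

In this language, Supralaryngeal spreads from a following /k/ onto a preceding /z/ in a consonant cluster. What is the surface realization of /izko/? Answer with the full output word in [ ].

[igko]

Supralaryngeal immediately or transitively dominates [nasal], [coronal], [anterior], [distributed], [strident], [dorsal], [back], [high], [labial], [lateral], [continuant].
After delinking /z/'s Supralaryngeal and linking /k/'s, the affected terminals become [−nasal], [−coronal], [+dorsal], [+back], [+high], [−labial], [−lateral], [−continuant]; [voice], [spread glottis], [constricted glottis] (outside Supralaryngeal) are retained from /z/.
The resulting bundle matches /g/ in the inventory; substituting it for /z/ gives [igko].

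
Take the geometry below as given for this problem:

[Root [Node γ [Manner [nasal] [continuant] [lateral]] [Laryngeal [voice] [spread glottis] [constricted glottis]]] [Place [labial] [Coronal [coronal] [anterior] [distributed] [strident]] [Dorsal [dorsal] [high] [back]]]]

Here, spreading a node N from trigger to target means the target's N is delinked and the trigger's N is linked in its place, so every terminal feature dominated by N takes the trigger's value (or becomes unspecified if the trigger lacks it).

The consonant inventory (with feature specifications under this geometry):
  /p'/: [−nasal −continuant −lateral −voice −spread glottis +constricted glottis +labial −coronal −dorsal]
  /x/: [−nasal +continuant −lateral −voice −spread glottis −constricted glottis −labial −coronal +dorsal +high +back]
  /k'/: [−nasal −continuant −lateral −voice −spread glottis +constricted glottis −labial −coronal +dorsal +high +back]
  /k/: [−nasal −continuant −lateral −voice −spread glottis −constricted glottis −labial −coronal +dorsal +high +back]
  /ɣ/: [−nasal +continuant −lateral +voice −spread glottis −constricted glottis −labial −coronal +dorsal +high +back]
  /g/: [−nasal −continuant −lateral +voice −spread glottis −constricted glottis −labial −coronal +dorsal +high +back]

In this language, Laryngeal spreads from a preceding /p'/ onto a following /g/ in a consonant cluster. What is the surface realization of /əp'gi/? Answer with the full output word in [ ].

[əp'k'i]

The Laryngeal node dominates the terminals [voice], [spread glottis], [constricted glottis].
The target acquires /p'/'s values for everything under Laryngeal — [−voice], [−spread glottis], [+constricted glottis] — while keeping its own [nasal], [continuant], [lateral], ….
The resulting bundle matches /k'/ in the inventory; substituting it for /g/ gives [əp'k'i].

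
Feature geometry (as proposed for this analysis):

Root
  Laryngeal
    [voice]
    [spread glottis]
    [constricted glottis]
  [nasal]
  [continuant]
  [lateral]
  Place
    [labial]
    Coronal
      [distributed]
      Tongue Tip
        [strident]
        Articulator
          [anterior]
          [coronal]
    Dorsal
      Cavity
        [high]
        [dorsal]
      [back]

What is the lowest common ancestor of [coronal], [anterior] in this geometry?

[coronal]: Root → Place → Coronal → Tongue Tip → Articulator → [coronal].
[anterior]: Root → Place → Coronal → Tongue Tip → Articulator → [anterior].
Articulator is the lowest common ancestor — every listed feature sits under it, and no single subconstituent of Articulator covers them all.

Articulator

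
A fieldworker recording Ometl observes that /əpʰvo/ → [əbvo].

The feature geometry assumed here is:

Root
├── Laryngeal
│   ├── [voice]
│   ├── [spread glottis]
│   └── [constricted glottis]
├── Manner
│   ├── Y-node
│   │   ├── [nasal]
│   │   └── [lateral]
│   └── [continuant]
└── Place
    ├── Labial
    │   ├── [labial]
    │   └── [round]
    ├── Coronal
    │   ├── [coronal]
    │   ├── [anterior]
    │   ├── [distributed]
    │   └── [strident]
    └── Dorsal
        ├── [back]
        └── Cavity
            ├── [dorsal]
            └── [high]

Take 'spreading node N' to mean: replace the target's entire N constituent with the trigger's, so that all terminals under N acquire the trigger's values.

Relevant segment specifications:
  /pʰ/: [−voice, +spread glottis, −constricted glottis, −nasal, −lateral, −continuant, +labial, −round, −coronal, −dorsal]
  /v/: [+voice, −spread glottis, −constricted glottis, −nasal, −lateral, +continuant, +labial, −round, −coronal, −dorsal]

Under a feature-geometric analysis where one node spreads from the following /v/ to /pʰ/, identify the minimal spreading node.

Laryngeal

/pʰ/ and [b] differ in [voice], [spread glottis]; every other specified feature is identical.
These terminals are all dominated by Laryngeal, and no proper subconstituent of Laryngeal covers them all; Laryngeal is their lowest common ancestor.
Delinking /pʰ/'s Laryngeal and associating /v/'s Laryngeal gives precisely the feature bundle of [b].
[continuant] — on which /v/ differs from /pʰ/ — is unchanged, so Root cannot have spread; the constituent is no larger than Laryngeal.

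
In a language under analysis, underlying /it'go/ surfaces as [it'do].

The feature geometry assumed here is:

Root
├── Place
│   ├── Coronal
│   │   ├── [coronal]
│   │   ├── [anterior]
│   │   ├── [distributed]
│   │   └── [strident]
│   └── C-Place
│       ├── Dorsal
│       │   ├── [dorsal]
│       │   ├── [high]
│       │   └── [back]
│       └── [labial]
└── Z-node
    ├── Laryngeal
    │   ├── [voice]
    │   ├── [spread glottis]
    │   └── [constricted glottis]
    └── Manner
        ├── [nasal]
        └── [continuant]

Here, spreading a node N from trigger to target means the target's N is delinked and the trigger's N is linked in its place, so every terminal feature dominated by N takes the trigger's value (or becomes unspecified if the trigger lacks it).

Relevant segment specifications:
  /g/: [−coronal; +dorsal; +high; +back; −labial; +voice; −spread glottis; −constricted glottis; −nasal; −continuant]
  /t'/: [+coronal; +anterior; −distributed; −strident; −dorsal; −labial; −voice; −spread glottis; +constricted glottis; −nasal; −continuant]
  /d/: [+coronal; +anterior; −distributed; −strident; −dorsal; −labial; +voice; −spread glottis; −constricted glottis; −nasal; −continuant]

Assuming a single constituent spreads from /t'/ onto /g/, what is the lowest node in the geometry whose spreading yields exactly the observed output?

Place

The alternation /g/ → [d] changes [coronal], [anterior], [distributed], [strident], [dorsal], [high], [back] and nothing else.
These terminals are all dominated by Place, and no proper subconstituent of Place covers them all; Place is their lowest common ancestor.
Delinking /g/'s Place and associating /t'/'s Place gives precisely the feature bundle of [d].
Since [voice], [constricted glottis] are preserved even though /t'/ disagrees there, no node above Place spread.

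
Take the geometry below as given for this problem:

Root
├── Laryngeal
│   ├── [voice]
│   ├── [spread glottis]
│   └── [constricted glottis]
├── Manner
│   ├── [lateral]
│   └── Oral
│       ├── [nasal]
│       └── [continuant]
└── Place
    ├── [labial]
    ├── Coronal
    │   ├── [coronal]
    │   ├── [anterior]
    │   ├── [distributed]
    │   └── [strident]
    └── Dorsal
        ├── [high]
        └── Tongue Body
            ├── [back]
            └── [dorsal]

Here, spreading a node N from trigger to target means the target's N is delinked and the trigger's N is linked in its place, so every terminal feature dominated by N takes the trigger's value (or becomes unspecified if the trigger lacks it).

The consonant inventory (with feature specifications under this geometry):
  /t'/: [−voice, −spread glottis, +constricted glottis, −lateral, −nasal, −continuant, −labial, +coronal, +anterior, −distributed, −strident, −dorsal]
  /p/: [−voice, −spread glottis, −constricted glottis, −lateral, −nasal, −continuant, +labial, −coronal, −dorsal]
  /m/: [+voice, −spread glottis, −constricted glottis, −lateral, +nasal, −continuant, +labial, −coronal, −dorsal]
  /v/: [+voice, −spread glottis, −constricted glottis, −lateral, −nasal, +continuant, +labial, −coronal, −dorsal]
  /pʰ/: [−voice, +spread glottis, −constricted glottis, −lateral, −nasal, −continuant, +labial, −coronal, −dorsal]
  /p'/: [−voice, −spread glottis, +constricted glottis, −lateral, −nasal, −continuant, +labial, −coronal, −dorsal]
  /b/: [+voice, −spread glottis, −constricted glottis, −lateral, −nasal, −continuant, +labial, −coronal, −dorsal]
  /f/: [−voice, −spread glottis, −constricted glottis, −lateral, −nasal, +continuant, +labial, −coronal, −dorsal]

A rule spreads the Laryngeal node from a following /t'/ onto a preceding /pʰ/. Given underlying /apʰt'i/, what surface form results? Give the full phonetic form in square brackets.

The Laryngeal node dominates the terminals [voice], [spread glottis], [constricted glottis].
After delinking /pʰ/'s Laryngeal and linking /t'/'s, the affected terminals become [−voice], [−spread glottis], [+constricted glottis]; [lateral], [nasal], [continuant], … (outside Laryngeal) are retained from /pʰ/.
The resulting bundle matches /p'/ in the inventory; substituting it for /pʰ/ gives [ap't'i].

[ap't'i]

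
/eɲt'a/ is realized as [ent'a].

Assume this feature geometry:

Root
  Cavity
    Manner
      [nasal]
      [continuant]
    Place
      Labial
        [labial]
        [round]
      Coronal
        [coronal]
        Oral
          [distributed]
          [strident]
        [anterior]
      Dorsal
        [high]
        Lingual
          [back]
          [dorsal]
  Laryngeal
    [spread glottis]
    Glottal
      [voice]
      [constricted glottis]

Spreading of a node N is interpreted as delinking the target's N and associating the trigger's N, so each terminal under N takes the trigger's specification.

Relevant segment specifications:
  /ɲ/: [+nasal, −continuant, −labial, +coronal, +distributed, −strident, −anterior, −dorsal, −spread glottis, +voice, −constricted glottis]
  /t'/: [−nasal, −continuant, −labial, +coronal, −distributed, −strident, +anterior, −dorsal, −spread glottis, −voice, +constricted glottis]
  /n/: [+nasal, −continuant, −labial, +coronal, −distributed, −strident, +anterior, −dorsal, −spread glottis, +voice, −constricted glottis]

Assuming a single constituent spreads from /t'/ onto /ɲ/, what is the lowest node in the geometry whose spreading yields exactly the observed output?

Coronal

/ɲ/ and [n] differ in [anterior], [distributed]; every other specified feature is identical.
In this geometry the lowest node dominating all of them is Coronal: every daughter of Coronal dominates only a proper subset, so no lower node suffices.
Spreading Coronal from /t'/ overwrites each of those terminals with /t'/'s values, yielding exactly [n].
[nasal], [voice] stay as in /ɲ/ although /t'/ differs there, so no node dominating them spread; among the remaining candidates Coronal is the lowest that derives the output.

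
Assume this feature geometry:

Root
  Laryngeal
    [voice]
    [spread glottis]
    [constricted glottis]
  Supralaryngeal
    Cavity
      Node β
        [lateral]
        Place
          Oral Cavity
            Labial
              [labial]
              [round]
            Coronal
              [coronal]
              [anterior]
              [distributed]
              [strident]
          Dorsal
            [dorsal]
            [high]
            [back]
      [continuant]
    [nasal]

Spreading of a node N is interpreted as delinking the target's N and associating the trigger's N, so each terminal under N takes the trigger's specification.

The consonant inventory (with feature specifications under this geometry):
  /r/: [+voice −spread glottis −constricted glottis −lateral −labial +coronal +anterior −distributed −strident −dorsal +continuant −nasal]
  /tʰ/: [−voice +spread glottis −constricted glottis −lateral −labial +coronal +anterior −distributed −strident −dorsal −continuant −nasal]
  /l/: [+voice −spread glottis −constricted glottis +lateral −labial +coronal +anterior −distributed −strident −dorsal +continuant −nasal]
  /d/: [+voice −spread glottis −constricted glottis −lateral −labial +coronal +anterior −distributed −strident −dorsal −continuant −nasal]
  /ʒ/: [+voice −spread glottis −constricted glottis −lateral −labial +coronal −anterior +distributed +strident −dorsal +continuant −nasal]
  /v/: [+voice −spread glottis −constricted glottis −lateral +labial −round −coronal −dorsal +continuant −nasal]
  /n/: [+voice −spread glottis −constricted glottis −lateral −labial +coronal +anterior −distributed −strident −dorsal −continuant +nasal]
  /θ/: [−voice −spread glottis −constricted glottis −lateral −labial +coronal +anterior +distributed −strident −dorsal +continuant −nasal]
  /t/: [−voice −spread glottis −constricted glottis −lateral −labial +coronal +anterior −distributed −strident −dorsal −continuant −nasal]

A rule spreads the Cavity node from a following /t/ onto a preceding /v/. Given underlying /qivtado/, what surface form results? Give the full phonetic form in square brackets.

The Cavity node dominates the terminals [lateral], [labial], [round], [coronal], [anterior], [distributed], [strident], [dorsal], [high], [back], [continuant].
After delinking /v/'s Cavity and linking /t/'s, the affected terminals become [−lateral], [−labial], [+coronal], [+anterior], [−distributed], [−strident], [−dorsal], [−continuant]; [voice], [spread glottis], [constricted glottis], … (outside Cavity) are retained from /v/.
Among the inventory, only /d/ has exactly this specification, giving the surface form [qidtado].

[qidtado]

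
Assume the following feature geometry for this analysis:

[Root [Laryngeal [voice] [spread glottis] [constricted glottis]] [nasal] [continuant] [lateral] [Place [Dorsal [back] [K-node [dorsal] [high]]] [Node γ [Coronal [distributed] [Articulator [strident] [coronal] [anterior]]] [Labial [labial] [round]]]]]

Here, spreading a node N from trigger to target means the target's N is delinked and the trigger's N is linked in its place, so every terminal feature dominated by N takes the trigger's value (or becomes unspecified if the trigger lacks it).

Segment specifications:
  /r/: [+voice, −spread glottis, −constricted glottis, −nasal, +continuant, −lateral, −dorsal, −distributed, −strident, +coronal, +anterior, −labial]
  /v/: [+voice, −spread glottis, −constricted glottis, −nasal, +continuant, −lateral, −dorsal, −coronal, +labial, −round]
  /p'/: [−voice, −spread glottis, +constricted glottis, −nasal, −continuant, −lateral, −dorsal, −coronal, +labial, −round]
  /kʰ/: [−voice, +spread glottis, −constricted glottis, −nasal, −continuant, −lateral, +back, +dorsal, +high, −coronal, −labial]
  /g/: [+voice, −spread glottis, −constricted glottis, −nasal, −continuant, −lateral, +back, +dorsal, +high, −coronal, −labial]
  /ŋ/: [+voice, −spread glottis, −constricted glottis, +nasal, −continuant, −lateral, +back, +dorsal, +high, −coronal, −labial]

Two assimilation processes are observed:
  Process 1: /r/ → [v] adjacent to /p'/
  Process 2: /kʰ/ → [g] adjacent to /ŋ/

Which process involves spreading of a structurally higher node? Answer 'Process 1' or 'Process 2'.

Process 1: the features that change are [labial], [round], [coronal], [anterior], [distributed], [strident]; the minimal node is Node γ (depth 2).
Process 2 alters [voice], [spread glottis]; the lowest common ancestor is Laryngeal (depth 1 from Root).
Laryngeal (depth 1) sits above Node γ (depth 2), making Process 2 the one with the higher spreading node.

Process 2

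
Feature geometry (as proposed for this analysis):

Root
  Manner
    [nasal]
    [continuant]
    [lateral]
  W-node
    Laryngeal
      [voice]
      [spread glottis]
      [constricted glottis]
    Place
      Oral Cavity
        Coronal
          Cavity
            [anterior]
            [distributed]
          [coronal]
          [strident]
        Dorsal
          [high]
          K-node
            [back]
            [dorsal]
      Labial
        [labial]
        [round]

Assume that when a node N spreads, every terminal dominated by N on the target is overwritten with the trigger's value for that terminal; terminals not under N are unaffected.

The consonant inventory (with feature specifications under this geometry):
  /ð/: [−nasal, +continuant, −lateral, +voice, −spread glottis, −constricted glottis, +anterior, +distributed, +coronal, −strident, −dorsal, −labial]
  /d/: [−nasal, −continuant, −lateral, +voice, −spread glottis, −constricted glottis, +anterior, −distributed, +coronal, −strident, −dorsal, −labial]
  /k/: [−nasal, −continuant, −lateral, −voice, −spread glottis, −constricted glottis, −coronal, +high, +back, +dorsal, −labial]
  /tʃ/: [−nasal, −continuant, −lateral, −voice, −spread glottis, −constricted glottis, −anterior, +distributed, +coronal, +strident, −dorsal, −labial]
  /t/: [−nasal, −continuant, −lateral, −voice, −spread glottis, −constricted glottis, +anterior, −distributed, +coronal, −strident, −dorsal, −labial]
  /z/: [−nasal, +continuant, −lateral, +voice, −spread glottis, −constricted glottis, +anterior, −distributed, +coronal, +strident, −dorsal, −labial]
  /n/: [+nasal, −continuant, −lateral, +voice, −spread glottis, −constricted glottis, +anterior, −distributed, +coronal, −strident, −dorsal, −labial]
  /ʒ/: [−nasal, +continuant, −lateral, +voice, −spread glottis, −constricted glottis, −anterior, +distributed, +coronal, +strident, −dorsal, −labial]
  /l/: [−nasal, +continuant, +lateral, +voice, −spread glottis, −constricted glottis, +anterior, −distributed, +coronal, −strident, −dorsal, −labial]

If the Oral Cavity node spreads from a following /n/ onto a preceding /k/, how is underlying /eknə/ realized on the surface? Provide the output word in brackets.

[etnə]

Terminals under Oral Cavity in this geometry: [anterior], [distributed], [coronal], [strident], [high], [back], [dorsal].
After delinking /k/'s Oral Cavity and linking /n/'s, the affected terminals become [+anterior], [−distributed], [+coronal], [−strident], [−dorsal]; [nasal], [continuant], [lateral], … (outside Oral Cavity) are retained from /k/.
Among the inventory, only /t/ has exactly this specification, giving the surface form [etnə].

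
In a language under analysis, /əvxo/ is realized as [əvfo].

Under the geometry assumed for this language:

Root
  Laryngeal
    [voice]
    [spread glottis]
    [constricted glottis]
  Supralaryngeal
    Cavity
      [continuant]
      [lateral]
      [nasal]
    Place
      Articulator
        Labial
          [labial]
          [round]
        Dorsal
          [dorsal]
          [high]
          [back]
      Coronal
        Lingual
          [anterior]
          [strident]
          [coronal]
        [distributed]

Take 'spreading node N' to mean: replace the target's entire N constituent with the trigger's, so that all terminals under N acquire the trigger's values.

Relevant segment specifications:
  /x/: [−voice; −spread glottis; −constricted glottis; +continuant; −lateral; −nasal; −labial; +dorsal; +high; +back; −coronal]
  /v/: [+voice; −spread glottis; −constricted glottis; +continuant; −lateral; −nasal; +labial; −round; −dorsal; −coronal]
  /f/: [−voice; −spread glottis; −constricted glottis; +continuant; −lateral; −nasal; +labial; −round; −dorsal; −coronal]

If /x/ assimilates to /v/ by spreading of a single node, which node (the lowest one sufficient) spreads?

The alternation /x/ → [f] changes [labial], [round], [dorsal], [high], [back] and nothing else.
Tracing each changed feature up the tree, the paths first meet at Articulator; any lower node misses at least one of them.
Delinking /x/'s Articulator and associating /v/'s Articulator gives precisely the feature bundle of [f].
[voice], a feature on which the two segments disagree outside Articulator, is unchanged — nothing dominating it spread, and Articulator is the minimal sufficient constituent.

Articulator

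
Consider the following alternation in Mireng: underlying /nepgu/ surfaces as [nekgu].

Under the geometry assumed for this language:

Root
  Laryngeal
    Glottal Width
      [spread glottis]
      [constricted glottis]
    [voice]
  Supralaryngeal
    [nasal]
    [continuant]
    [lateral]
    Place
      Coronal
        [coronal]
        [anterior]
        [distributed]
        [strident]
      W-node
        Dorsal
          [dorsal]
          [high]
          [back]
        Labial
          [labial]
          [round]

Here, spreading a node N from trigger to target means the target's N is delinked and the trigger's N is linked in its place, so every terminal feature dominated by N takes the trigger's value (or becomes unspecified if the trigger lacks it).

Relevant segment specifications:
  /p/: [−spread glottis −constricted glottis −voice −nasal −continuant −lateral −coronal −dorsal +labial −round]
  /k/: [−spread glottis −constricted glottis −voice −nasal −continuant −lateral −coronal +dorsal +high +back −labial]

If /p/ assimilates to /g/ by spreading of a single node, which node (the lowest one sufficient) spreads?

/p/ and [k] differ in [labial], [round], [dorsal], [high], [back]; every other specified feature is identical.
The smallest constituent containing every changed terminal is W-node — each of its daughters lacks at least one of the affected features.
Spreading W-node from /g/ overwrites each of those terminals with /g/'s values, yielding exactly [k].
[voice], a feature on which the two segments disagree outside W-node, is unchanged — nothing dominating it spread, and W-node is the minimal sufficient constituent.

W-node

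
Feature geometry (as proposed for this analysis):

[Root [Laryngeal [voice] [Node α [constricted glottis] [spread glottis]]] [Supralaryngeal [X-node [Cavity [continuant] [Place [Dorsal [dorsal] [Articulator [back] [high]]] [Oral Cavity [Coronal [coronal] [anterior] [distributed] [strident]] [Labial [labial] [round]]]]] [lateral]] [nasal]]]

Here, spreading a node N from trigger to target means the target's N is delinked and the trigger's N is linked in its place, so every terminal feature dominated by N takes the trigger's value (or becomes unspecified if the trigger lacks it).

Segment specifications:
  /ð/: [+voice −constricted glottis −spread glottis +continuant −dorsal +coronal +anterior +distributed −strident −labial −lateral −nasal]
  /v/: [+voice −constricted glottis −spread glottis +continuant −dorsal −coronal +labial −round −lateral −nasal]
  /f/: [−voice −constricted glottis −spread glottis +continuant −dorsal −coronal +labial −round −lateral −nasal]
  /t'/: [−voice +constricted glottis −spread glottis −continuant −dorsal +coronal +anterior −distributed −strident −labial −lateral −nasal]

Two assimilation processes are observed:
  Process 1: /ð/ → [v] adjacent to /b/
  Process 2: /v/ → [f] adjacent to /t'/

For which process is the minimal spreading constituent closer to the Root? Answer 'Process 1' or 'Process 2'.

Process 2

In Process 1, [labial], [round], [coronal], [anterior], [distributed], [strident] change, so the minimal spreading node is Oral Cavity at depth 5.
Process 2 alters [voice]; the lowest dominating node is [voice] (depth 2 from Root).
Depth 2 < depth 5; Process 2 involves the structurally higher constituent [voice].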